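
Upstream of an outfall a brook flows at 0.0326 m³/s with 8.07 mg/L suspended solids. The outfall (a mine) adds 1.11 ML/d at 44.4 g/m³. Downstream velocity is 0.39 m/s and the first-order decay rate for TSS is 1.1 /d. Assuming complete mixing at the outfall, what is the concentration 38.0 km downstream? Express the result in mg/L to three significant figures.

1.11 ML/d = 0.01285 m³/s.
After complete mixing, C₀ = (0.01285·44.4 + 0.0326·8.07) / 0.04545 = 18.34 mg/L.
Travel time t = 3.8e+04 m / 0.39 m/s = 9.744e+04 s = 1.128 d.
C = 18.34·exp(−1.1·1.128) = 18.34·0.2892 = 5.305 mg/L.

5.30 mg/L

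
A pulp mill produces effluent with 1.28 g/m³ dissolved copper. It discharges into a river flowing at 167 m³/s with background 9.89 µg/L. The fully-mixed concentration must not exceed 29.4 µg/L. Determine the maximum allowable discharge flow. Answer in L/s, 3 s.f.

2610 L/s

9.89 µg/L = 0.00989 mg/L.
29.4 µg/L = 0.0294 mg/L.
Mass balance at complete mixing: C_std·(Q_w + Q_r) = Q_w·C_e + Q_r·C_b.
Rearranging, Q_w = Q_r·(C_std − C_b)/(C_e − C_std) = 167·(0.0294 − 0.00989) / (1.28 − 0.0294) = 2.605 m³/s.
= 2605 L/s.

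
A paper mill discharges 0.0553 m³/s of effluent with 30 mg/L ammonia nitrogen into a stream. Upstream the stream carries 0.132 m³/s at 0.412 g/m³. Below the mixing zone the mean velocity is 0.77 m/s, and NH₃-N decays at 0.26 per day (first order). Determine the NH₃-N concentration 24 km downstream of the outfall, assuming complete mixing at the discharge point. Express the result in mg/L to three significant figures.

8.33 mg/L

After complete mixing, C₀ = (0.0553·30 + 0.132·0.412) / 0.1873 = 9.148 mg/L.
Travel time t = 2.4e+04 m / 0.77 m/s = 3.117e+04 s = 0.3608 d.
C = 9.148·exp(−0.26·0.3608) = 9.148·0.9105 = 8.329 mg/L.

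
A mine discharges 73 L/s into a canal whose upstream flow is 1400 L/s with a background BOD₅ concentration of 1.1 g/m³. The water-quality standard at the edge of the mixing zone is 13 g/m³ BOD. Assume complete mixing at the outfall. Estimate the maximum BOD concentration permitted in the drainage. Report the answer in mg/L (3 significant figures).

73 L/s = 0.073 m³/s.
1400 L/s = 1.4 m³/s.
Mass balance: 13·1.473 = 0.073·Cₑ + 1.4·1.1.
Cₑ = (19.15 − 1.54) / 0.073 = 241.2 mg/L.

241 mg/L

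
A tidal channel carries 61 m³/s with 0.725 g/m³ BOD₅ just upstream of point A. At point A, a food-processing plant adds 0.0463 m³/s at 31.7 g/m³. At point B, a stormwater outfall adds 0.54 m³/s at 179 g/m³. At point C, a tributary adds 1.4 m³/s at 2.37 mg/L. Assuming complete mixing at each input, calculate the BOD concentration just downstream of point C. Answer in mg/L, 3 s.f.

After input A: C = (61·0.725 + 0.0463·31.7) / 61.05 = 0.7485 mg/L.
After input B: C = (61.05·0.7485 + 0.54·179) / 61.59 = 2.311 mg/L.
After input C: C = (61.59·2.311 + 1.4·2.37) / 62.99 = 2.313 mg/L.

2.31 mg/L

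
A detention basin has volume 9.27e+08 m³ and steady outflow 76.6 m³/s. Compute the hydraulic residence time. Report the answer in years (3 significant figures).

0.383 yr

Q = 76.6 m³/s × 3.156e+07 s/yr = 2.417e+09 m³/yr.
Hydraulic residence time τ = V/Q = 9.27e+08/2.417e+09 = 0.3835 yr.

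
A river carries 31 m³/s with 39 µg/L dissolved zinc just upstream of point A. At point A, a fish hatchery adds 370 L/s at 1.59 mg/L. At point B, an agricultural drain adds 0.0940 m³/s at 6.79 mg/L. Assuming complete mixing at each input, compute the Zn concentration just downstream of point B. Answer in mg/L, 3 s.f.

0.0774 mg/L

39 µg/L = 0.039 mg/L.
370 L/s = 0.37 m³/s.
After input A: C = (31·0.039 + 0.37·1.59) / 31.37 = 0.05729 mg/L.
After input B: C = (31.37·0.05729 + 0.094·6.79) / 31.46 = 0.07741 mg/L.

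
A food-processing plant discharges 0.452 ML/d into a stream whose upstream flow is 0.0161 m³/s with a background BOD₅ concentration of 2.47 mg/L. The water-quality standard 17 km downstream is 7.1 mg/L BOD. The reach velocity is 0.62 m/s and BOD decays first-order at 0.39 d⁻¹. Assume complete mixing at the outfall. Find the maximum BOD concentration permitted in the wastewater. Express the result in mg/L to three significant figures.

0.452 ML/d = 0.005231 m³/s.
Travel time to the compliance point: t = 1.7e+04/0.62 = 2.742e+04 s = 0.3174 d; decay factor exp(−0.39·0.3174) = 0.8836.
So the concentration just after mixing may be at most 7.1/0.8836 = 8.035 mg/L.
Mass balance: 8.035·0.02133 = 0.005231·Cₑ + 0.0161·2.47.
Cₑ = (0.1714 − 0.03977) / 0.005231 = 25.16 mg/L.

25.2 mg/L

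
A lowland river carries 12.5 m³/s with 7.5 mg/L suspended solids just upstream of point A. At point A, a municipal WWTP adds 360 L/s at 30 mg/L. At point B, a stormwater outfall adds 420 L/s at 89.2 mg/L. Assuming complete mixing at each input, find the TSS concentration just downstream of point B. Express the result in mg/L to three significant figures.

360 L/s = 0.36 m³/s.
After input A: C = (12.5·7.5 + 0.36·30) / 12.86 = 8.13 mg/L.
420 L/s = 0.42 m³/s.
After input B: C = (12.86·8.13 + 0.42·89.2) / 13.28 = 10.69 mg/L.

10.7 mg/L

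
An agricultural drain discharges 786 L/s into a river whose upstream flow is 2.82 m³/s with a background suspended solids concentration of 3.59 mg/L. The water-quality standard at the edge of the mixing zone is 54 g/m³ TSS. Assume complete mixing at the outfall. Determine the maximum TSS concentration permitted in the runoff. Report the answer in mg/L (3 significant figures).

786 L/s = 0.786 m³/s.
Mass balance: 54·3.606 = 0.786·Cₑ + 2.82·3.59.
Cₑ = (194.7 − 10.12) / 0.786 = 234.9 mg/L.

235 mg/L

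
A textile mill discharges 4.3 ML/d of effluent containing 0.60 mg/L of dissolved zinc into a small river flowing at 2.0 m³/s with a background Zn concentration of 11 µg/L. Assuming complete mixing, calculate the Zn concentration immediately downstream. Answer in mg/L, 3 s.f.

4.3 ML/d = 0.04977 m³/s.
11 µg/L = 0.011 mg/L.
By mass balance at complete mixing, C = (0.04977·0.6 + 2·0.011) / (0.04977 + 2) = 0.05186/2.05 = 0.0253 mg/L.

0.0253 mg/L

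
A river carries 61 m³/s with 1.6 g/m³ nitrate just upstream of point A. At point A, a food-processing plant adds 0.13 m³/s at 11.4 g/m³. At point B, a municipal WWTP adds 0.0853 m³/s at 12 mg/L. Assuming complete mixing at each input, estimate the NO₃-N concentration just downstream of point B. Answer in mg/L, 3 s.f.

After input A: C = (61·1.6 + 0.13·11.4) / 61.13 = 1.621 mg/L.
After input B: C = (61.13·1.621 + 0.0853·12) / 61.22 = 1.635 mg/L.

1.64 mg/L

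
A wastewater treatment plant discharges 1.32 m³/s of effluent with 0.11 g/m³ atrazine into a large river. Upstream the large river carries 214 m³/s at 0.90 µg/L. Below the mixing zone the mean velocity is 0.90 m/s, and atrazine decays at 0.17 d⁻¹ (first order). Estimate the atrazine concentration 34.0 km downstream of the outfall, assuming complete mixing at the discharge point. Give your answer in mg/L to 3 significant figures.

0.90 µg/L = 0.0009 mg/L.
After complete mixing, C₀ = (1.32·0.11 + 214·0.0009) / 215.3 = 0.001569 mg/L.
Travel time t = 3.4e+04 m / 0.90 m/s = 3.778e+04 s = 0.4372 d.
C = 0.001569·exp(−0.17·0.4372) = 0.001569·0.9284 = 0.001456 mg/L.

0.00146 mg/L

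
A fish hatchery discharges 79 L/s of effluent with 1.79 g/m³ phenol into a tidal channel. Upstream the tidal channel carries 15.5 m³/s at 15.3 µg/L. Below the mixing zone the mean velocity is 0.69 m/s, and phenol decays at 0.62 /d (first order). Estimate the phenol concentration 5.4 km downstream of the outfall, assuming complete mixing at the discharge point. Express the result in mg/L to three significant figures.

0.0230 mg/L

79 L/s = 0.079 m³/s.
15.3 µg/L = 0.0153 mg/L.
After complete mixing, C₀ = (0.079·1.79 + 15.5·0.0153) / 15.58 = 0.0243 mg/L.
Travel time t = 5400 m / 0.69 m/s = 7826 s = 0.09058 d.
C = 0.0243·exp(−0.62·0.09058) = 0.0243·0.9454 = 0.02297 mg/L.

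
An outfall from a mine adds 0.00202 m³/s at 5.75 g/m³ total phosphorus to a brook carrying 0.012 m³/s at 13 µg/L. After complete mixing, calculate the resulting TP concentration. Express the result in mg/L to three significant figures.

13 µg/L = 0.013 mg/L.
By mass balance at complete mixing, C = (0.00202·5.75 + 0.012·0.013) / (0.00202 + 0.012) = 0.01177/0.01402 = 0.8396 mg/L.

0.840 mg/L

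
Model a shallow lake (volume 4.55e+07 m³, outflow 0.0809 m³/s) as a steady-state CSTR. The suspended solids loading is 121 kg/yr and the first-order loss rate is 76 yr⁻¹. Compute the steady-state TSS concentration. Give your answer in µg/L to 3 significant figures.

Outflow Q = 0.0809 m³/s × 3.156e+07 s/yr = 2.553e+06 m³/yr.
Steady-state CSTR mass balance: W = Q·C + k·V·C, so C = W/(Q + kV).
Q + kV = 2.553e+06 + 76·4.55e+07 = 3.461e+09 m³/yr.
C = 121/3.461e+09 = 3.497e-08 kg/m³ = 3.497e-05 mg/L = 0.03497 µg/L.

0.0350 µg/L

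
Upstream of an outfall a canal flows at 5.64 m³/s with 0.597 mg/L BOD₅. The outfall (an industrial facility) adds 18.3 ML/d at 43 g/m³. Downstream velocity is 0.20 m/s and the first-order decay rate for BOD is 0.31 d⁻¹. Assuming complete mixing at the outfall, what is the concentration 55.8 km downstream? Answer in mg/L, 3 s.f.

0.783 mg/L

18.3 ML/d = 0.2118 m³/s.
After complete mixing, C₀ = (0.2118·43 + 5.64·0.597) / 5.852 = 2.132 mg/L.
Travel time t = 5.58e+04 m / 0.20 m/s = 2.79e+05 s = 3.229 d.
C = 2.132·exp(−0.31·3.229) = 2.132·0.3675 = 0.7834 mg/L.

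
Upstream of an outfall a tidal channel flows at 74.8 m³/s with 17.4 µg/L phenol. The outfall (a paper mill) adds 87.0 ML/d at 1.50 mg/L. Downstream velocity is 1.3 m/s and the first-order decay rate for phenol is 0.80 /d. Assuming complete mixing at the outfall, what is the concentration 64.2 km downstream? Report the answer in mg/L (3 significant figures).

0.0235 mg/L

87.0 ML/d = 1.007 m³/s.
17.4 µg/L = 0.0174 mg/L.
After complete mixing, C₀ = (1.007·1.5 + 74.8·0.0174) / 75.81 = 0.03709 mg/L.
Travel time t = 6.42e+04 m / 1.3 m/s = 4.938e+04 s = 0.5716 d.
C = 0.03709·exp(−0.80·0.5716) = 0.03709·0.633 = 0.02348 mg/L.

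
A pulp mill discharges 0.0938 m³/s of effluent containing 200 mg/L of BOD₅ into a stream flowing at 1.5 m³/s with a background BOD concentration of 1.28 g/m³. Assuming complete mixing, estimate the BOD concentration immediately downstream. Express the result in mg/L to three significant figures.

Conservation of mass across the mixing zone: C = (0.0938·200 + 1.5·1.28) / (0.0938 + 1.5) = 20.68/1.594 = 12.98 mg/L.

13.0 mg/L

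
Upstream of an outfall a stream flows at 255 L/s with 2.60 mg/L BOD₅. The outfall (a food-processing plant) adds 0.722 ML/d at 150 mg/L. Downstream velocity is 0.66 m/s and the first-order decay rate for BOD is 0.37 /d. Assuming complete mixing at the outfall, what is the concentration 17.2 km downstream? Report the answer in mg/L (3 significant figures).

0.722 ML/d = 0.008356 m³/s.
255 L/s = 0.255 m³/s.
After complete mixing, C₀ = (0.008356·150 + 0.255·2.6) / 0.2634 = 7.277 mg/L.
Travel time t = 1.72e+04 m / 0.66 m/s = 2.606e+04 s = 0.3016 d.
C = 7.277·exp(−0.37·0.3016) = 7.277·0.8944 = 6.509 mg/L.

6.51 mg/L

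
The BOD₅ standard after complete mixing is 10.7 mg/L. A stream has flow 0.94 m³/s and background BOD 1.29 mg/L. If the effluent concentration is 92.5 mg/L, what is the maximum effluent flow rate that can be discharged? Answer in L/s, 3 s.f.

108 L/s

Mass balance at complete mixing: C_std·(Q_w + Q_r) = Q_w·C_e + Q_r·C_b.
Rearranging, Q_w = Q_r·(C_std − C_b)/(C_e − C_std) = 0.94·(10.7 − 1.29) / (92.5 − 10.7) = 0.1081 m³/s.
= 108.1 L/s.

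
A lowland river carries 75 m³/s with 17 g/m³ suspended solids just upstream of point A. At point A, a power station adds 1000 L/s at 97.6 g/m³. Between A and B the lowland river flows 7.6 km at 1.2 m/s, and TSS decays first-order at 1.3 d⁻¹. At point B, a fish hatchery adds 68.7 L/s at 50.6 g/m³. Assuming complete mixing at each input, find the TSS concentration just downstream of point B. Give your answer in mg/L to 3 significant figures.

1000 L/s = 1 m³/s.
After input A: C = (75·17 + 1·97.6) / 76 = 18.06 mg/L.
Over the 7.6 km reach to input B (t = 6333 s = 0.0733 d), decay gives C = 18.06·exp(−1.3·0.0733) = 16.42 mg/L.
68.7 L/s = 0.0687 m³/s.
After input B: C = (76·16.42 + 0.0687·50.6) / 76.07 = 16.45 mg/L.

16.4 mg/L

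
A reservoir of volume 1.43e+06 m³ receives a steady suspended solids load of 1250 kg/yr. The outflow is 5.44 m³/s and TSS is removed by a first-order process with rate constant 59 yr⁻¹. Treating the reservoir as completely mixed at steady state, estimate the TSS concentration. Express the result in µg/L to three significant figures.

4.88 µg/L

Outflow Q = 5.44 m³/s × 3.156e+07 s/yr = 1.717e+08 m³/yr.
Steady-state CSTR mass balance: W = Q·C + k·V·C, so C = W/(Q + kV).
Q + kV = 1.717e+08 + 59·1.43e+06 = 2.56e+08 m³/yr.
C = 1250/2.56e+08 = 4.882e-06 kg/m³ = 0.004882 mg/L = 4.882 µg/L.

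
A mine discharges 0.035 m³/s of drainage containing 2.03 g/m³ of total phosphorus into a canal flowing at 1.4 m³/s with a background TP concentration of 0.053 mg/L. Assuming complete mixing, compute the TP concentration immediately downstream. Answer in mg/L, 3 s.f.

Flow-weighted mixing gives C = (0.035·2.03 + 1.4·0.053) / (0.035 + 1.4) = 0.1452/1.435 = 0.1012 mg/L.

0.101 mg/L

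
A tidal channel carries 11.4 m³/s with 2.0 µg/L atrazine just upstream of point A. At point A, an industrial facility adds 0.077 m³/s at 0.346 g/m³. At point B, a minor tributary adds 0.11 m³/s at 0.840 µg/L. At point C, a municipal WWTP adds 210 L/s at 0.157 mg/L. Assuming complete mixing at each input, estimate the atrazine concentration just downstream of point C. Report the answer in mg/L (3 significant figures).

2.0 µg/L = 0.002 mg/L.
After input A: C = (11.4·0.002 + 0.077·0.346) / 11.48 = 0.004308 mg/L.
0.840 µg/L = 0.00084 mg/L.
After input B: C = (11.48·0.004308 + 0.11·0.00084) / 11.59 = 0.004275 mg/L.
210 L/s = 0.21 m³/s.
After input C: C = (11.59·0.004275 + 0.21·0.157) / 11.8 = 0.006994 mg/L.

0.00699 mg/L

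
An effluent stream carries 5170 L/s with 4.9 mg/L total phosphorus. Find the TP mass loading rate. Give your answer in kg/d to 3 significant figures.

5170 L/s = 5.17 m³/s.
Mass flux = Q·C = 5.17 m³/s × 4.9 g/m³ = 25.33 g/s.
= 25.33 g/s × 86.4 = 2189 kg/d.

2190 kg/d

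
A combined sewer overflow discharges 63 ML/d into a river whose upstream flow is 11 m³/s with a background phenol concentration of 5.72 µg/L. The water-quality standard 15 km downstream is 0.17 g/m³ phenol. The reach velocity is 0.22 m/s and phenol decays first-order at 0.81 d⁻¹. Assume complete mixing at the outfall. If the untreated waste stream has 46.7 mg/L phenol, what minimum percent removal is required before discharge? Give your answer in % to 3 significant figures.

89.1 %

63 ML/d = 0.7292 m³/s.
5.72 µg/L = 0.00572 mg/L.
Travel time to the compliance point: t = 1.5e+04/0.22 = 6.818e+04 s = 0.7891 d; decay factor exp(−0.81·0.7891) = 0.5277.
So the concentration just after mixing may be at most 0.17/0.5277 = 0.3221 mg/L.
Mass balance: 0.3221·11.73 = 0.7292·Cₑ + 11·0.00572.
Cₑ = (3.778 − 0.06292) / 0.7292 = 5.096 mg/L.
Required removal = 1 − 5.096/46.7 = 89.09 %.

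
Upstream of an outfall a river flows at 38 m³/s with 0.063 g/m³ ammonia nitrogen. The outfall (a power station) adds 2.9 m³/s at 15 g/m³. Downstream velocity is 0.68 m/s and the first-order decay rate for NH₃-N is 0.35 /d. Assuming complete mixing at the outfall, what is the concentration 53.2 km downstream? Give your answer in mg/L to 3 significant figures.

0.817 mg/L

After complete mixing, C₀ = (2.9·15 + 38·0.063) / 40.9 = 1.122 mg/L.
Travel time t = 5.32e+04 m / 0.68 m/s = 7.824e+04 s = 0.9055 d.
C = 1.122·exp(−0.35·0.9055) = 1.122·0.7284 = 0.8173 mg/L.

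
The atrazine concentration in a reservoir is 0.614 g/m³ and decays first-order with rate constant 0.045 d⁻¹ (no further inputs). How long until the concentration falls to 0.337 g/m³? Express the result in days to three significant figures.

t = ln(C₀/C)/k = ln(0.614/0.337)/0.045 = 0.5999/0.045 = 13.33 d.

13.3 d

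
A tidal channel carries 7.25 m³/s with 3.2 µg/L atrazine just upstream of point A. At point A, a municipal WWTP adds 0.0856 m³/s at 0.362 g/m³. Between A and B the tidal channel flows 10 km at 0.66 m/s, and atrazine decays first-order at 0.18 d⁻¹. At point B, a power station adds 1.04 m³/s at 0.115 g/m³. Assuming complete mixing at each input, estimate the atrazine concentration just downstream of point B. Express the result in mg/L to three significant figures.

0.0205 mg/L

3.2 µg/L = 0.0032 mg/L.
After input A: C = (7.25·0.0032 + 0.0856·0.362) / 7.336 = 0.007387 mg/L.
Over the 10 km reach to input B (t = 1.515e+04 s = 0.1754 d), decay gives C = 0.007387·exp(−0.18·0.1754) = 0.007157 mg/L.
After input B: C = (7.336·0.007157 + 1.04·0.115) / 8.376 = 0.02055 mg/L.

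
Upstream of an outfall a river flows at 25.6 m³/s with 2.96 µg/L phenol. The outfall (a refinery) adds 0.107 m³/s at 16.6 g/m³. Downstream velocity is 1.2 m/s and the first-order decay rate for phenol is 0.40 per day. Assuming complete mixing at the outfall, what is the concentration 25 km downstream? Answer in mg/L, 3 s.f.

0.0654 mg/L

2.96 µg/L = 0.00296 mg/L.
After complete mixing, C₀ = (0.107·16.6 + 25.6·0.00296) / 25.71 = 0.07204 mg/L.
Travel time t = 2.5e+04 m / 1.2 m/s = 2.083e+04 s = 0.2411 d.
C = 0.07204·exp(−0.40·0.2411) = 0.07204·0.9081 = 0.06542 mg/L.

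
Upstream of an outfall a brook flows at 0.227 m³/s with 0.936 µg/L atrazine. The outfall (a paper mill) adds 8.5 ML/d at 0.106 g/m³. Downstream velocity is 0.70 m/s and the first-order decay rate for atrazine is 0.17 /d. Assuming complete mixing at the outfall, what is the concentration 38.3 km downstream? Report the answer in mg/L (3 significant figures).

0.0294 mg/L

8.5 ML/d = 0.09838 m³/s.
0.936 µg/L = 0.000936 mg/L.
After complete mixing, C₀ = (0.09838·0.106 + 0.227·0.000936) / 0.3254 = 0.0327 mg/L.
Travel time t = 3.83e+04 m / 0.70 m/s = 5.471e+04 s = 0.6333 d.
C = 0.0327·exp(−0.17·0.6333) = 0.0327·0.8979 = 0.02936 mg/L.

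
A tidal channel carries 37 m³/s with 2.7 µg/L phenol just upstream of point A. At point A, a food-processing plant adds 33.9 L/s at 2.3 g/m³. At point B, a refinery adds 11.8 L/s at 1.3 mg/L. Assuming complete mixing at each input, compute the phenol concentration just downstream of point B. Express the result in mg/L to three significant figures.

0.00522 mg/L

2.7 µg/L = 0.0027 mg/L.
33.9 L/s = 0.0339 m³/s.
After input A: C = (37·0.0027 + 0.0339·2.3) / 37.03 = 0.004803 mg/L.
11.8 L/s = 0.0118 m³/s.
After input B: C = (37.03·0.004803 + 0.0118·1.3) / 37.05 = 0.005215 mg/L.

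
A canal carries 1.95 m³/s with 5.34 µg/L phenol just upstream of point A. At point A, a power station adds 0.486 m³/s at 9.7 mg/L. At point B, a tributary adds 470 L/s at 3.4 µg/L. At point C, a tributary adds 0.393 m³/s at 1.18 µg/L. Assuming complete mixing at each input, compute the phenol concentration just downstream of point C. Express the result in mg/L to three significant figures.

1.43 mg/L

5.34 µg/L = 0.00534 mg/L.
After input A: C = (1.95·0.00534 + 0.486·9.7) / 2.436 = 1.939 mg/L.
470 L/s = 0.47 m³/s.
3.4 µg/L = 0.0034 mg/L.
After input B: C = (2.436·1.939 + 0.47·0.0034) / 2.906 = 1.626 mg/L.
1.18 µg/L = 0.00118 mg/L.
After input C: C = (2.906·1.626 + 0.393·0.00118) / 3.299 = 1.433 mg/L.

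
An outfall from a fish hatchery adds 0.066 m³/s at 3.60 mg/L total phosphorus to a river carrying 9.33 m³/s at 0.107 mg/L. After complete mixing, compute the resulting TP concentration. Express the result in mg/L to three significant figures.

0.132 mg/L

Conservation of mass across the mixing zone: C = (0.066·3.6 + 9.33·0.107) / (0.066 + 9.33) = 1.236/9.396 = 0.1315 mg/L.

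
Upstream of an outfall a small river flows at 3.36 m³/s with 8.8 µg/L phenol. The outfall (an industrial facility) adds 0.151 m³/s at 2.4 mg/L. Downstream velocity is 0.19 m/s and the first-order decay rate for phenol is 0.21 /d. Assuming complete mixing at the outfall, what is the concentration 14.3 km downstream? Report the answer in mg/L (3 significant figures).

8.8 µg/L = 0.0088 mg/L.
After complete mixing, C₀ = (0.151·2.4 + 3.36·0.0088) / 3.511 = 0.1116 mg/L.
Travel time t = 1.43e+04 m / 0.19 m/s = 7.526e+04 s = 0.8711 d.
C = 0.1116·exp(−0.21·0.8711) = 0.1116·0.8328 = 0.09298 mg/L.

0.0930 mg/L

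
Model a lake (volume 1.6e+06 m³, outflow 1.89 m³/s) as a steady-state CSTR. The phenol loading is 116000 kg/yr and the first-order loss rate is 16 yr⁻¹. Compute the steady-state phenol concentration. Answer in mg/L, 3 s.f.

Outflow Q = 1.89 m³/s × 3.156e+07 s/yr = 5.964e+07 m³/yr.
Steady-state CSTR mass balance: W = Q·C + k·V·C, so C = W/(Q + kV).
Q + kV = 5.964e+07 + 16·1.6e+06 = 8.524e+07 m³/yr.
C = 116000/8.524e+07 = 0.001361 kg/m³ = 1.361 mg/L.

1.36 mg/L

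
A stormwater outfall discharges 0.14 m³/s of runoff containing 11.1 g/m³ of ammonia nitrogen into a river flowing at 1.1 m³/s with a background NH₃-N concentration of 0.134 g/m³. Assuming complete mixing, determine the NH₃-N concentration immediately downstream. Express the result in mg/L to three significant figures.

Conservation of mass across the mixing zone: C = (0.14·11.1 + 1.1·0.134) / (0.14 + 1.1) = 1.701/1.24 = 1.372 mg/L.

1.37 mg/L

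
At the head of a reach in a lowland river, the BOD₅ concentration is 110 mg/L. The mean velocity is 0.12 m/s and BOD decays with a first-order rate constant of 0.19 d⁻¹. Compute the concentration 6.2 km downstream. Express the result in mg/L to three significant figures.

98.2 mg/L

Travel time t = 6.2 km / 0.12 m/s = 6200/0.12 = 5.167e+04 s = 0.598 d.
First-order decay: C = 110·exp(−0.19·0.598) = 110·0.8926 = 98.19 mg/L.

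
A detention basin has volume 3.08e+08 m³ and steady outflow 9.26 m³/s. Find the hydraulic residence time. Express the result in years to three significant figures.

1.05 yr

Q = 9.26 m³/s × 3.156e+07 s/yr = 2.922e+08 m³/yr.
Hydraulic residence time τ = V/Q = 3.08e+08/2.922e+08 = 1.054 yr.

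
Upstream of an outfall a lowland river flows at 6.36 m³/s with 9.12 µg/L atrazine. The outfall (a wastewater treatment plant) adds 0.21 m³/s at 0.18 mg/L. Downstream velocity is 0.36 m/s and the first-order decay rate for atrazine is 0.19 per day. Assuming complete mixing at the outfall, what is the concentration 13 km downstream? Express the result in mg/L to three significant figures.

9.12 µg/L = 0.00912 mg/L.
After complete mixing, C₀ = (0.21·0.18 + 6.36·0.00912) / 6.57 = 0.01458 mg/L.
Travel time t = 1.3e+04 m / 0.36 m/s = 3.611e+04 s = 0.418 d.
C = 0.01458·exp(−0.19·0.418) = 0.01458·0.9237 = 0.01347 mg/L.

0.0135 mg/L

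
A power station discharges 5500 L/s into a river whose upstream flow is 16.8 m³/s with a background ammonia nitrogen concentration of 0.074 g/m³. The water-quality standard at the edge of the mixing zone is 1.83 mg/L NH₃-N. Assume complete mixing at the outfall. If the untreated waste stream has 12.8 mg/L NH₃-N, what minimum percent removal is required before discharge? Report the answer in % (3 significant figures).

43.8 %

5500 L/s = 5.5 m³/s.
Mass balance: 1.83·22.3 = 5.5·Cₑ + 16.8·0.074.
Cₑ = (40.81 − 1.243) / 5.5 = 7.194 mg/L.
Required removal = 1 − 7.194/12.8 = 43.8 %.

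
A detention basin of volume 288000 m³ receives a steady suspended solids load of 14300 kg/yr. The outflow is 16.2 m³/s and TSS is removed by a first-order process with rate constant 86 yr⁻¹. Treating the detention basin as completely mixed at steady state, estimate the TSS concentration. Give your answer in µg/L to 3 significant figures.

26.7 µg/L

Outflow Q = 16.2 m³/s × 3.156e+07 s/yr = 5.112e+08 m³/yr.
Steady-state CSTR mass balance: W = Q·C + k·V·C, so C = W/(Q + kV).
Q + kV = 5.112e+08 + 86·288000 = 5.36e+08 m³/yr.
C = 14300/5.36e+08 = 2.668e-05 kg/m³ = 0.02668 mg/L = 26.68 µg/L.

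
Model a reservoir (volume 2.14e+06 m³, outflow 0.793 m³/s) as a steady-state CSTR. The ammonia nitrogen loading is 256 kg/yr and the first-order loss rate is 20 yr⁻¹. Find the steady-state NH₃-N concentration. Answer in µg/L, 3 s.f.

3.77 µg/L

Outflow Q = 0.793 m³/s × 3.156e+07 s/yr = 2.503e+07 m³/yr.
Steady-state CSTR mass balance: W = Q·C + k·V·C, so C = W/(Q + kV).
Q + kV = 2.503e+07 + 20·2.14e+06 = 6.783e+07 m³/yr.
C = 256/6.783e+07 = 3.774e-06 kg/m³ = 0.003774 mg/L = 3.774 µg/L.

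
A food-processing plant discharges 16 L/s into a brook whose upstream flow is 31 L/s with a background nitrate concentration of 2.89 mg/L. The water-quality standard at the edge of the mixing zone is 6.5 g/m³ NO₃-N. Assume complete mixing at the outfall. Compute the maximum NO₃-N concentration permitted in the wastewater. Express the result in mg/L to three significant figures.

13.5 mg/L

16 L/s = 0.016 m³/s.
31 L/s = 0.031 m³/s.
Mass balance: 6.5·0.047 = 0.016·Cₑ + 0.031·2.89.
Cₑ = (0.3055 − 0.08959) / 0.016 = 13.49 mg/L.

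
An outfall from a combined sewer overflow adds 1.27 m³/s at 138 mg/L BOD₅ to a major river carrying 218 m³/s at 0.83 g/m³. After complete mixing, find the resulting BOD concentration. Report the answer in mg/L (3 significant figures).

1.62 mg/L

Flow-weighted mixing gives C = (1.27·138 + 218·0.83) / (1.27 + 218) = 356.2/219.3 = 1.624 mg/L.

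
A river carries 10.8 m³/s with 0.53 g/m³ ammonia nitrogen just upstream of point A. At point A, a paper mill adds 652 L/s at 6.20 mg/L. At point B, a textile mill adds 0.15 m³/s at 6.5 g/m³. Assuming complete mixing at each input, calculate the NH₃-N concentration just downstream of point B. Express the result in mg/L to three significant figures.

652 L/s = 0.652 m³/s.
After input A: C = (10.8·0.53 + 0.652·6.2) / 11.45 = 0.8528 mg/L.
After input B: C = (11.45·0.8528 + 0.15·6.5) / 11.6 = 0.9258 mg/L.

0.926 mg/L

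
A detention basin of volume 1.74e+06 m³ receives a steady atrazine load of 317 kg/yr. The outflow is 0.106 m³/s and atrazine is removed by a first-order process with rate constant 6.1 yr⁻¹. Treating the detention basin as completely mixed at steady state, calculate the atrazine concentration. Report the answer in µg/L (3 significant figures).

22.7 µg/L

Outflow Q = 0.106 m³/s × 3.156e+07 s/yr = 3.345e+06 m³/yr.
Steady-state CSTR mass balance: W = Q·C + k·V·C, so C = W/(Q + kV).
Q + kV = 3.345e+06 + 6.1·1.74e+06 = 1.396e+07 m³/yr.
C = 317/1.396e+07 = 2.271e-05 kg/m³ = 0.02271 mg/L = 22.71 µg/L.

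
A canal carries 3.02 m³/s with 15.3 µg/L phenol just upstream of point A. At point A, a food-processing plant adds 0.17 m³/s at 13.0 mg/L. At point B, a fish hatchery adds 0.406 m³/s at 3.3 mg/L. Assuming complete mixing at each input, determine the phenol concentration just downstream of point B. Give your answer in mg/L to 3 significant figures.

15.3 µg/L = 0.0153 mg/L.
After input A: C = (3.02·0.0153 + 0.17·13) / 3.19 = 0.7073 mg/L.
After input B: C = (3.19·0.7073 + 0.406·3.3) / 3.596 = 1 mg/L.

1.00 mg/L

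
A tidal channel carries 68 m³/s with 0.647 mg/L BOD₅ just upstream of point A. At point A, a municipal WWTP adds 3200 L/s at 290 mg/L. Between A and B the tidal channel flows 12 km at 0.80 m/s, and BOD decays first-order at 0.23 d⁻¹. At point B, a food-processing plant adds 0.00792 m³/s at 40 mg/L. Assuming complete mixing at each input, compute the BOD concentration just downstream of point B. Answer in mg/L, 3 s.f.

13.1 mg/L

3200 L/s = 3.2 m³/s.
After input A: C = (68·0.647 + 3.2·290) / 71.2 = 13.65 mg/L.
Over the 12 km reach to input B (t = 1.5e+04 s = 0.1736 d), decay gives C = 13.65·exp(−0.23·0.1736) = 13.12 mg/L.
After input B: C = (71.2·13.12 + 0.00792·40) / 71.21 = 13.12 mg/L.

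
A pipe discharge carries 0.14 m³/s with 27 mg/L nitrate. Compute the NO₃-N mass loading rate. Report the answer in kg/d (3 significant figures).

Mass flux = Q·C = 0.14 m³/s × 27 g/m³ = 3.78 g/s.
= 3.78 g/s × 86.4 = 326.6 kg/d.

327 kg/d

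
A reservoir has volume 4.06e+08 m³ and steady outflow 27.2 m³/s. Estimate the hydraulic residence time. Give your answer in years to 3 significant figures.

Q = 27.2 m³/s × 3.156e+07 s/yr = 8.584e+08 m³/yr.
Hydraulic residence time τ = V/Q = 4.06e+08/8.584e+08 = 0.473 yr.

0.473 yr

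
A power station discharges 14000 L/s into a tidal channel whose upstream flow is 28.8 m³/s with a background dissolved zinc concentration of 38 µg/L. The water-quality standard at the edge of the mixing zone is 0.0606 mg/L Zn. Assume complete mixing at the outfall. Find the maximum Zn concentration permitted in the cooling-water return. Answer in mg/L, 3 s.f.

14000 L/s = 14 m³/s.
38 µg/L = 0.038 mg/L.
Mass balance: 0.0606·42.8 = 14·Cₑ + 28.8·0.038.
Cₑ = (2.594 − 1.094) / 14 = 0.1071 mg/L.

0.107 mg/L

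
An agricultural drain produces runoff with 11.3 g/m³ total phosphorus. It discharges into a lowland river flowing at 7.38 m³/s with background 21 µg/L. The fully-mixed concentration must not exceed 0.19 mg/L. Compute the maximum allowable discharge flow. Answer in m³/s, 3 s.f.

21 µg/L = 0.021 mg/L.
Mass balance at complete mixing: C_std·(Q_w + Q_r) = Q_w·C_e + Q_r·C_b.
Rearranging, Q_w = Q_r·(C_std − C_b)/(C_e − C_std) = 7.38·(0.19 − 0.021) / (11.3 − 0.19) = 0.1123 m³/s.

0.112 m³/s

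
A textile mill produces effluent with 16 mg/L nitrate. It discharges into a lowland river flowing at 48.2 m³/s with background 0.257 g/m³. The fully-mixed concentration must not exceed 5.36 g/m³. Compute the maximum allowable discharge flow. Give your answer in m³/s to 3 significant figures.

Mass balance at complete mixing: C_std·(Q_w + Q_r) = Q_w·C_e + Q_r·C_b.
Rearranging, Q_w = Q_r·(C_std − C_b)/(C_e − C_std) = 48.2·(5.36 − 0.257) / (16 − 5.36) = 23.12 m³/s.

23.1 m³/s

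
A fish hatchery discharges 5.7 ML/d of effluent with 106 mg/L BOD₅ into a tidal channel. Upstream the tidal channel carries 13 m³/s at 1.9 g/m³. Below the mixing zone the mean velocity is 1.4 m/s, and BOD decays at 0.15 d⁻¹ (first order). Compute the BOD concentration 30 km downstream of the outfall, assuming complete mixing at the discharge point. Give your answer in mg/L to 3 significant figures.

2.34 mg/L

5.7 ML/d = 0.06597 m³/s.
After complete mixing, C₀ = (0.06597·106 + 13·1.9) / 13.07 = 2.426 mg/L.
Travel time t = 3e+04 m / 1.4 m/s = 2.143e+04 s = 0.248 d.
C = 2.426·exp(−0.15·0.248) = 2.426·0.9635 = 2.337 mg/L.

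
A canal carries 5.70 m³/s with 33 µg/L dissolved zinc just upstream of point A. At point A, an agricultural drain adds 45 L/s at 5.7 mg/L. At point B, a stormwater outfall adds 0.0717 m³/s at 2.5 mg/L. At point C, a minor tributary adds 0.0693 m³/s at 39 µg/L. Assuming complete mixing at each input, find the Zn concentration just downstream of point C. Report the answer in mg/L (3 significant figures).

33 µg/L = 0.033 mg/L.
45 L/s = 0.045 m³/s.
After input A: C = (5.7·0.033 + 0.045·5.7) / 5.745 = 0.07739 mg/L.
After input B: C = (5.745·0.07739 + 0.0717·2.5) / 5.817 = 0.1073 mg/L.
39 µg/L = 0.039 mg/L.
After input C: C = (5.817·0.1073 + 0.0693·0.039) / 5.886 = 0.1064 mg/L.

0.106 mg/L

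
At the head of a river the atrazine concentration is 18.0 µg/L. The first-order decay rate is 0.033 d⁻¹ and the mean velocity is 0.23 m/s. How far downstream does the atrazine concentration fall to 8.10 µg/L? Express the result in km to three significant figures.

From C = C₀·e^(−kt), t = ln(C₀/C)/k = ln(18.0/8.10)/0.033 = 0.7985/0.033 = 24.2 d.
Distance = v·t = 0.23 m/s × 2.091e+06 s = 4.808e+05 m = 480.8 km.

481 km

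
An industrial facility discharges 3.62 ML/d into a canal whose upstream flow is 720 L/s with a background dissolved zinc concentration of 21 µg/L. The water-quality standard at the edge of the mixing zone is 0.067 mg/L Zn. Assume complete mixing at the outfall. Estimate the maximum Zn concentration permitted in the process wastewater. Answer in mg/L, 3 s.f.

3.62 ML/d = 0.0419 m³/s.
720 L/s = 0.72 m³/s.
21 µg/L = 0.021 mg/L.
Mass balance: 0.067·0.7619 = 0.0419·Cₑ + 0.72·0.021.
Cₑ = (0.05105 − 0.01512) / 0.0419 = 0.8575 mg/L.

0.857 mg/L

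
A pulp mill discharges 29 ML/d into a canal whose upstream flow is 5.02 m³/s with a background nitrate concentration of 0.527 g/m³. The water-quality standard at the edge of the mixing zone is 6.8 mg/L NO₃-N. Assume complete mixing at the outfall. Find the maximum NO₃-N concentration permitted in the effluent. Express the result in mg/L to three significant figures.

29 ML/d = 0.3356 m³/s.
Mass balance: 6.8·5.356 = 0.3356·Cₑ + 5.02·0.527.
Cₑ = (36.42 − 2.646) / 0.3356 = 100.6 mg/L.

101 mg/L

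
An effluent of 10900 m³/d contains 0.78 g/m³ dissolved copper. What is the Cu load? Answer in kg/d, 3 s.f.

10900 m³/d = 0.1262 m³/s.
Mass flux = Q·C = 0.1262 m³/s × 0.78 g/m³ = 0.0984 g/s.
= 0.0984 g/s × 86.4 = 8.502 kg/d.

8.50 kg/d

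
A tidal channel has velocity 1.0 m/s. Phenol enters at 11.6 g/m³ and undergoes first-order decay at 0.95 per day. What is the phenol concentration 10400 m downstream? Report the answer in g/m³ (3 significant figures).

Travel time t = 10400 m / 1.0 m/s = 1.04e+04/1.0 = 1.04e+04 s = 0.1204 d.
First-order decay: C = 11.6·exp(−0.95·0.1204) = 11.6·0.8919 = 10.35 g/m³.

10.3 g/m³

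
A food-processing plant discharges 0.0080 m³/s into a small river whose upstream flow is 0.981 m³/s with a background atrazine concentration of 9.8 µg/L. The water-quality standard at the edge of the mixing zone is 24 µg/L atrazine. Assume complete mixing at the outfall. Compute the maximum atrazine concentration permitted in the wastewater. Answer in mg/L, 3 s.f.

1.77 mg/L

9.8 µg/L = 0.0098 mg/L.
24 µg/L = 0.024 mg/L.
Mass balance: 0.024·0.989 = 0.008·Cₑ + 0.981·0.0098.
Cₑ = (0.02374 − 0.009614) / 0.008 = 1.765 mg/L.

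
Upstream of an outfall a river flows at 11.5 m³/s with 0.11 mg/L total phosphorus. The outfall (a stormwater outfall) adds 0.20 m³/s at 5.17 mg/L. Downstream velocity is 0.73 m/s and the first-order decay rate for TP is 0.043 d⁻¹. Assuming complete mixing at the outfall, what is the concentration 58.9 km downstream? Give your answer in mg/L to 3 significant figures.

0.189 mg/L

After complete mixing, C₀ = (0.2·5.17 + 11.5·0.11) / 11.7 = 0.1965 mg/L.
Travel time t = 5.89e+04 m / 0.73 m/s = 8.068e+04 s = 0.9339 d.
C = 0.1965·exp(−0.043·0.9339) = 0.1965·0.9606 = 0.1888 mg/L.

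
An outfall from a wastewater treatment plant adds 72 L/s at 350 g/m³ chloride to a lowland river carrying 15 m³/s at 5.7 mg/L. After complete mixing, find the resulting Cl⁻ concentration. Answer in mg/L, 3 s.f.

72 L/s = 0.072 m³/s.
By mass balance at complete mixing, C = (0.072·350 + 15·5.7) / (0.072 + 15) = 110.7/15.07 = 7.345 mg/L.

7.34 mg/L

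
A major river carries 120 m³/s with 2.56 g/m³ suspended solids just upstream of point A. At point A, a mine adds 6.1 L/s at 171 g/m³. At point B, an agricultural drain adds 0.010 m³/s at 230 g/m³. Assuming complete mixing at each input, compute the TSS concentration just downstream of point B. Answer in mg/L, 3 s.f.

2.59 mg/L

6.1 L/s = 0.0061 m³/s.
After input A: C = (120·2.56 + 0.0061·171) / 120 = 2.569 mg/L.
After input B: C = (120·2.569 + 0.01·230) / 120 = 2.588 mg/L.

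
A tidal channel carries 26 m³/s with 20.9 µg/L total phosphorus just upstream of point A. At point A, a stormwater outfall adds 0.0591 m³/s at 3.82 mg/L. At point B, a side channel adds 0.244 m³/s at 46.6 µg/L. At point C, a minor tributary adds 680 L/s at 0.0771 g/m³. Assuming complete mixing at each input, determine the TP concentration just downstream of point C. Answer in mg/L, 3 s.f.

0.0309 mg/L

20.9 µg/L = 0.0209 mg/L.
After input A: C = (26·0.0209 + 0.0591·3.82) / 26.06 = 0.02952 mg/L.
46.6 µg/L = 0.0466 mg/L.
After input B: C = (26.06·0.02952 + 0.244·0.0466) / 26.3 = 0.02967 mg/L.
680 L/s = 0.68 m³/s.
After input C: C = (26.3·0.02967 + 0.68·0.0771) / 26.98 = 0.03087 mg/L.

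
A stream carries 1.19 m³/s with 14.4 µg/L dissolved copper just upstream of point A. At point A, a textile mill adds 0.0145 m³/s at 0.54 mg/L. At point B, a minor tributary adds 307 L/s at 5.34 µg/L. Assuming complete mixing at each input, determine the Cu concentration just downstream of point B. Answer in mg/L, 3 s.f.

14.4 µg/L = 0.0144 mg/L.
After input A: C = (1.19·0.0144 + 0.0145·0.54) / 1.204 = 0.02073 mg/L.
307 L/s = 0.307 m³/s.
5.34 µg/L = 0.00534 mg/L.
After input B: C = (1.204·0.02073 + 0.307·0.00534) / 1.511 = 0.0176 mg/L.

0.0176 mg/L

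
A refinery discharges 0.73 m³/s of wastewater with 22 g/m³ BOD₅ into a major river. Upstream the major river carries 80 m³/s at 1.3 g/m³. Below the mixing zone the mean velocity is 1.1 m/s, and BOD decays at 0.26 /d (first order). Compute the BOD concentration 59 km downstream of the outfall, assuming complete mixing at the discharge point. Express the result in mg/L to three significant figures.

After complete mixing, C₀ = (0.73·22 + 80·1.3) / 80.73 = 1.487 mg/L.
Travel time t = 5.9e+04 m / 1.1 m/s = 5.364e+04 s = 0.6208 d.
C = 1.487·exp(−0.26·0.6208) = 1.487·0.8509 = 1.266 mg/L.

1.27 mg/L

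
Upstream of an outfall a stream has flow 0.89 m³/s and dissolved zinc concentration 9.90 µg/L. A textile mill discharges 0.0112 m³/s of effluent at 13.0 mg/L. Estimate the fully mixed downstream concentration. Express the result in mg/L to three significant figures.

0.171 mg/L

9.90 µg/L = 0.0099 mg/L.
Conservation of mass across the mixing zone: C = (0.0112·13 + 0.89·0.0099) / (0.0112 + 0.89) = 0.1544/0.9012 = 0.1713 mg/L.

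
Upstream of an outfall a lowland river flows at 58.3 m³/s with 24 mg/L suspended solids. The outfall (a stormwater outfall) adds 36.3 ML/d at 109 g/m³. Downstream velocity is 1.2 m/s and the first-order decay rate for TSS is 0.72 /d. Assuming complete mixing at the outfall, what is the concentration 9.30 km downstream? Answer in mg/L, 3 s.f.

23.1 mg/L

36.3 ML/d = 0.4201 m³/s.
After complete mixing, C₀ = (0.4201·109 + 58.3·24) / 58.72 = 24.61 mg/L.
Travel time t = 9300 m / 1.2 m/s = 7750 s = 0.0897 d.
C = 24.61·exp(−0.72·0.0897) = 24.61·0.9375 = 23.07 mg/L.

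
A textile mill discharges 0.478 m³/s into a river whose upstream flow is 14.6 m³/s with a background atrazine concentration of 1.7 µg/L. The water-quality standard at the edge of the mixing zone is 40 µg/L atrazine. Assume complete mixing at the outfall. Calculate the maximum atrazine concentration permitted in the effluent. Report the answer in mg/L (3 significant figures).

1.21 mg/L

1.7 µg/L = 0.0017 mg/L.
40 µg/L = 0.04 mg/L.
Mass balance: 0.04·15.08 = 0.478·Cₑ + 14.6·0.0017.
Cₑ = (0.6031 − 0.02482) / 0.478 = 1.21 mg/L.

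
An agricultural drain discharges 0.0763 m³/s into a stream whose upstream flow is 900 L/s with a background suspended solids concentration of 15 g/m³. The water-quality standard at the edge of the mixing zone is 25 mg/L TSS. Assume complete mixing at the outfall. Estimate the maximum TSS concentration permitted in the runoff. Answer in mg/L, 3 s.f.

143 mg/L

900 L/s = 0.9 m³/s.
Mass balance: 25·0.9763 = 0.0763·Cₑ + 0.9·15.
Cₑ = (24.41 − 13.5) / 0.0763 = 143 mg/L.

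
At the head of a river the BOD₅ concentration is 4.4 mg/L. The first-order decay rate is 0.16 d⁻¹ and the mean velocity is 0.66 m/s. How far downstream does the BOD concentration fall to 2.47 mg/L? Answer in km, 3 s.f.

206 km

From C = C₀·e^(−kt), t = ln(C₀/C)/k = ln(4.4/2.47)/0.16 = 0.5774/0.16 = 3.609 d.
Distance = v·t = 0.66 m/s × 3.118e+05 s = 2.058e+05 m = 205.8 km.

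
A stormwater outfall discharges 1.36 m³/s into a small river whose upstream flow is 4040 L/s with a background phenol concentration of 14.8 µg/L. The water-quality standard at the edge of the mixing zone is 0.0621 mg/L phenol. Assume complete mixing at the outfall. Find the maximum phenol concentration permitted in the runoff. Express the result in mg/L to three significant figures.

4040 L/s = 4.04 m³/s.
14.8 µg/L = 0.0148 mg/L.
Mass balance: 0.0621·5.4 = 1.36·Cₑ + 4.04·0.0148.
Cₑ = (0.3353 − 0.05979) / 1.36 = 0.2026 mg/L.

0.203 mg/L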